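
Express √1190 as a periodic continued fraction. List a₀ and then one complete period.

a₀ = ⌊√1190⌋ = 34.

[34; 2, 68]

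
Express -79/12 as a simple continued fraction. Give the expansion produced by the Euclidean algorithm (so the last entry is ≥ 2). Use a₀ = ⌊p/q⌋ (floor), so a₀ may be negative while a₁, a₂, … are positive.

[-7; 2, 2, 2]

-79 = -7·12 + 5
12 = 2·5 + 2
5 = 2·2 + 1
2 = 2·1 + 0  (stop)
So -79/12 = [-7; 2, 2, 2].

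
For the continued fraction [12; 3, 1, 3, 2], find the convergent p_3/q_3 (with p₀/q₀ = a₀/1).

Using pₖ = aₖpₖ₋₁ + pₖ₋₂, qₖ = aₖqₖ₋₁ + qₖ₋₂ (with p₋₁=1, p₋₂=0, q₋₁=0, q₋₂=1):
  k=0: a=12, p=12, q=1
  k=1: a=3, p=37, q=3
  k=2: a=1, p=49, q=4
  k=3: a=3, p=184, q=15

184/15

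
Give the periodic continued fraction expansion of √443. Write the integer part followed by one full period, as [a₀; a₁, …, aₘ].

a₀ = ⌊√443⌋ = 21.

[21; 21, 42]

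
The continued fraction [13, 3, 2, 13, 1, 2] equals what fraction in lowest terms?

Fold from the inside: start with 2/1.
  1 + 1/2 = 3/2
  13 + 2/3 = 41/3
  2 + 3/41 = 85/41
  3 + 41/85 = 296/85
  13 + 85/296 = 3933/296

3933/296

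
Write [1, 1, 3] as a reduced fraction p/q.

7/4

Using pₖ = aₖpₖ₋₁ + pₖ₋₂ and qₖ = aₖqₖ₋₁ + qₖ₋₂:
  k=0: a=1, p=1, q=1
  k=1: a=1, p=2, q=1
  k=2: a=3, p=7, q=4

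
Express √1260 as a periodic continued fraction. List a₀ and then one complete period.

[35; 2, 70]

a₀ = ⌊√1260⌋ = 35.
With m₀=0, d₀=1 and mₖ₊₁ = dₖaₖ − mₖ, dₖ₊₁ = (n − mₖ₊₁²)/dₖ, aₖ₊₁ = ⌊(a₀+mₖ₊₁)/dₖ₊₁⌋:
  k=1: m=35, d=35, a=2
  k=2: m=35, d=1, a=70
d=1 and a=2a₀=70 at k=2, so the next step gives (m, d) = (35, 35) again — its k=1 value — and the period has length 2.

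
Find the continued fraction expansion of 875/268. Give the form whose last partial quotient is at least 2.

[3; 3, 1, 3, 2, 3, 2]

875 = 3*268 + 71
268 = 3*71 + 55
71 = 1*55 + 16
55 = 3*16 + 7
16 = 2*7 + 2
7 = 3*2 + 1
2 = 2*1 + 0  (stop)
So 875/268 = [3; 3, 1, 3, 2, 3, 2].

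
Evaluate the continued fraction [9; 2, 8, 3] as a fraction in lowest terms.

502/53

Fold from the inside: start with 3/1.
  8 + 1/3 = 25/3
  2 + 3/25 = 53/25
  9 + 25/53 = 502/53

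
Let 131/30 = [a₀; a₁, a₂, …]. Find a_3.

2

131 = 4·30 + 11   →  a_0 = 4
30 = 2·11 + 8   →  a_1 = 2
11 = 1·8 + 3   →  a_2 = 1
8 = 2·3 + 2   →  a_3 = 2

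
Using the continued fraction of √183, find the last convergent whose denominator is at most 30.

√183 = [13; 1, 1, 8, 1, 1, 26, …] (period length 6).
Convergents:
  p_0/q_0 = 13/1
  p_1/q_1 = 14/1
  p_2/q_2 = 27/2
  p_3/q_3 = 230/17
  p_4/q_4 = 257/19
  p_5/q_5 = 487/36
q_4 = 19 ≤ 30 < 36 = q_5, so the answer is 257/19.

257/19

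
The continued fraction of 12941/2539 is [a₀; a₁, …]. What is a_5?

12941 = 5·2539 + 246   →  a_0 = 5
2539 = 10·246 + 79   →  a_1 = 10
246 = 3·79 + 9   →  a_2 = 3
79 = 8·9 + 7   →  a_3 = 8
9 = 1·7 + 2   →  a_4 = 1
7 = 3·2 + 1   →  a_5 = 3

3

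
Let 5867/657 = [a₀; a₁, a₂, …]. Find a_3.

3

5867 = 8·657 + 611   →  a_0 = 8
657 = 1·611 + 46   →  a_1 = 1
611 = 13·46 + 13   →  a_2 = 13
46 = 3·13 + 7   →  a_3 = 3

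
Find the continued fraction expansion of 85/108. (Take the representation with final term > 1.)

85 = 0×108 + 85
108 = 1×85 + 23
85 = 3×23 + 16
23 = 1×16 + 7
16 = 2×7 + 2
7 = 3×2 + 1
2 = 2×1 + 0  (stop)
So 85/108 = [0; 1, 3, 1, 2, 3, 2].

[0; 1, 3, 1, 2, 3, 2]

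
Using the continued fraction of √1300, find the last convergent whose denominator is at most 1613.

√1300 = [36; 18, 72, …] (period length 2).
Convergents:
  p_0/q_0 = 36/1
  p_1/q_1 = 649/18
  p_2/q_2 = 46764/1297
  p_3/q_3 = 842401/23364
q_2 = 1297 ≤ 1613 < 23364 = q_3, so the answer is 46764/1297.

46764/1297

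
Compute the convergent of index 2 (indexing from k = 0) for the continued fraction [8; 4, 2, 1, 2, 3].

Using pₖ = aₖpₖ₋₁ + pₖ₋₂, qₖ = aₖqₖ₋₁ + qₖ₋₂ (with p₋₁=1, p₋₂=0, q₋₁=0, q₋₂=1):
  k=0: a=8, p=8, q=1
  k=1: a=4, p=33, q=4
  k=2: a=2, p=74, q=9

74/9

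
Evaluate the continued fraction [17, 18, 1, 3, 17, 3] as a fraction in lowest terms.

Using pₖ = aₖpₖ₋₁ + pₖ₋₂ and qₖ = aₖqₖ₋₁ + qₖ₋₂:
  k=0: a=17, p=17, q=1
  k=1: a=18, p=307, q=18
  k=2: a=1, p=324, q=19
  k=3: a=3, p=1279, q=75
  k=4: a=17, p=22067, q=1294
  k=5: a=3, p=67480, q=3957

67480/3957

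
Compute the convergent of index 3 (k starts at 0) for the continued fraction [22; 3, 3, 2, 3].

513/23

Using pₖ = aₖpₖ₋₁ + pₖ₋₂, qₖ = aₖqₖ₋₁ + qₖ₋₂ (with p₋₁=1, p₋₂=0, q₋₁=0, q₋₂=1):
  k=0: a=22, p=22, q=1
  k=1: a=3, p=67, q=3
  k=2: a=3, p=223, q=10
  k=3: a=2, p=513, q=23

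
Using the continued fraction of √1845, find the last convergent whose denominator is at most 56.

1847/43

√1845 = [42; 1, 20, 2, 20, 1, 84, …] (period length 6).
Convergents:
  p_0/q_0 = 42/1
  p_1/q_1 = 43/1
  p_2/q_2 = 902/21
  p_3/q_3 = 1847/43
  p_4/q_4 = 37842/881
q_3 = 43 ≤ 56 < 881 = q_4, so the answer is 1847/43.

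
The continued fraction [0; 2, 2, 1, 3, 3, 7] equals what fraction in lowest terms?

263/621

Fold from the inside: start with 7/1.
  3 + 1/7 = 22/7
  3 + 7/22 = 73/22
  1 + 22/73 = 95/73
  2 + 73/95 = 263/95
  2 + 95/263 = 621/263
  0 + 263/621 = 263/621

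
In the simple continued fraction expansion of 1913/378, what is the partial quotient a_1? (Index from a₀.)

16

1913 = 5·378 + 23   →  a_0 = 5
378 = 16·23 + 10   →  a_1 = 16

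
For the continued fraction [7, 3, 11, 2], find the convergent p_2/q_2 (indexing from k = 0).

249/34

Using pₖ = aₖpₖ₋₁ + pₖ₋₂, qₖ = aₖqₖ₋₁ + qₖ₋₂ (with p₋₁=1, p₋₂=0, q₋₁=0, q₋₂=1):
  k=0: a=7, p=7, q=1
  k=1: a=3, p=22, q=3
  k=2: a=11, p=249, q=34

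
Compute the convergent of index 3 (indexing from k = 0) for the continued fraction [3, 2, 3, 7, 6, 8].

175/51

Using pₖ = aₖpₖ₋₁ + pₖ₋₂, qₖ = aₖqₖ₋₁ + qₖ₋₂ (with p₋₁=1, p₋₂=0, q₋₁=0, q₋₂=1):
  k=0: a=3, p=3, q=1
  k=1: a=2, p=7, q=2
  k=2: a=3, p=24, q=7
  k=3: a=7, p=175, q=51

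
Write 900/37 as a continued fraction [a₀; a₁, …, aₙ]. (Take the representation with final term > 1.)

[24; 3, 12]

900 = 24·37 + 12
37 = 3·12 + 1
12 = 12·1 + 0  (stop)
So 900/37 = [24; 3, 12].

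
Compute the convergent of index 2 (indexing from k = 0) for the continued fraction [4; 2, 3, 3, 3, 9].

31/7

Using pₖ = aₖpₖ₋₁ + pₖ₋₂, qₖ = aₖqₖ₋₁ + qₖ₋₂ (with p₋₁=1, p₋₂=0, q₋₁=0, q₋₂=1):
  k=0: a=4, p=4, q=1
  k=1: a=2, p=9, q=2
  k=2: a=3, p=31, q=7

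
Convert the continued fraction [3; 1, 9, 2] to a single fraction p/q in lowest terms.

82/21

Fold from the inside: start with 2/1.
  9 + 1/2 = 19/2
  1 + 2/19 = 21/19
  3 + 19/21 = 82/21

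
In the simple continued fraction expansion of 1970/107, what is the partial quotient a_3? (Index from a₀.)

3

1970 = 18·107 + 44   →  a_0 = 18
107 = 2·44 + 19   →  a_1 = 2
44 = 2·19 + 6   →  a_2 = 2
19 = 3·6 + 1   →  a_3 = 3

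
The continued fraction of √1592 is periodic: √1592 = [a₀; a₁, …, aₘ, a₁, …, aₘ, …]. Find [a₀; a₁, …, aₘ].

[39; 1, 8, 1, 78]

a₀ = ⌊√1592⌋ = 39.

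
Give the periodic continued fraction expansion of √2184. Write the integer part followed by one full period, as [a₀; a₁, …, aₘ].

[46; 1, 2, 1, 2, 1, 92]

a₀ = ⌊√2184⌋ = 46.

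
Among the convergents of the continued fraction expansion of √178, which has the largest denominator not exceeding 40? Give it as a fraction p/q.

507/38

√178 = [13; 2, 1, 12, 1, 2, 26, …] (period length 6).
Convergents:
  p_0/q_0 = 13/1
  p_1/q_1 = 27/2
  p_2/q_2 = 40/3
  p_3/q_3 = 507/38
  p_4/q_4 = 547/41
q_3 = 38 ≤ 40 < 41 = q_4, so the answer is 507/38.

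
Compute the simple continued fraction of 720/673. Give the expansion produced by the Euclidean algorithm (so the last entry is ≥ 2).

[1; 14, 3, 7, 2]

720 = 1*673 + 47
673 = 14*47 + 15
47 = 3*15 + 2
15 = 7*2 + 1
2 = 2*1 + 0  (stop)
So 720/673 = [1; 14, 3, 7, 2].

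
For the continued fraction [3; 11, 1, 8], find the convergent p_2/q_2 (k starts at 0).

Using pₖ = aₖpₖ₋₁ + pₖ₋₂, qₖ = aₖqₖ₋₁ + qₖ₋₂ (with p₋₁=1, p₋₂=0, q₋₁=0, q₋₂=1):
  k=0: a=3, p=3, q=1
  k=1: a=11, p=34, q=11
  k=2: a=1, p=37, q=12

37/12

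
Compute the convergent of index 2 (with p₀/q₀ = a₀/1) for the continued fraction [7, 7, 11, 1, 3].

Using pₖ = aₖpₖ₋₁ + pₖ₋₂, qₖ = aₖqₖ₋₁ + qₖ₋₂ (with p₋₁=1, p₋₂=0, q₋₁=0, q₋₂=1):
  k=0: a=7, p=7, q=1
  k=1: a=7, p=50, q=7
  k=2: a=11, p=557, q=78

557/78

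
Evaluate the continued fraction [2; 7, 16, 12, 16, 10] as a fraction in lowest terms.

Using pₖ = aₖpₖ₋₁ + pₖ₋₂ and qₖ = aₖqₖ₋₁ + qₖ₋₂:
  k=0: a=2, p=2, q=1
  k=1: a=7, p=15, q=7
  k=2: a=16, p=242, q=113
  k=3: a=12, p=2919, q=1363
  k=4: a=16, p=46946, q=21921
  k=5: a=10, p=472379, q=220573

472379/220573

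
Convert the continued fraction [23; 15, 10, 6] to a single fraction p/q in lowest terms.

Using pₖ = aₖpₖ₋₁ + pₖ₋₂ and qₖ = aₖqₖ₋₁ + qₖ₋₂:
  k=0: a=23, p=23, q=1
  k=1: a=15, p=346, q=15
  k=2: a=10, p=3483, q=151
  k=3: a=6, p=21244, q=921

21244/921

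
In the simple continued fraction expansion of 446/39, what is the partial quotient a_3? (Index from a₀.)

2

446 = 11·39 + 17   →  a_0 = 11
39 = 2·17 + 5   →  a_1 = 2
17 = 3·5 + 2   →  a_2 = 3
5 = 2·2 + 1   →  a_3 = 2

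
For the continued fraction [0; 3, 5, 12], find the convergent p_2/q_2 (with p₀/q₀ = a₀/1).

5/16

Using pₖ = aₖpₖ₋₁ + pₖ₋₂, qₖ = aₖqₖ₋₁ + qₖ₋₂ (with p₋₁=1, p₋₂=0, q₋₁=0, q₋₂=1):
  k=0: a=0, p=0, q=1
  k=1: a=3, p=1, q=3
  k=2: a=5, p=5, q=16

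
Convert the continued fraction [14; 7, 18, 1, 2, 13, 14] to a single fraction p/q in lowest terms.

Using pₖ = aₖpₖ₋₁ + pₖ₋₂ and qₖ = aₖqₖ₋₁ + qₖ₋₂:
  k=0: a=14, p=14, q=1
  k=1: a=7, p=99, q=7
  k=2: a=18, p=1796, q=127
  k=3: a=1, p=1895, q=134
  k=4: a=2, p=5586, q=395
  k=5: a=13, p=74513, q=5269
  k=6: a=14, p=1048768, q=74161

1048768/74161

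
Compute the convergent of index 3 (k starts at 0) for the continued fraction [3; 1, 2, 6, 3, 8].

Using pₖ = aₖpₖ₋₁ + pₖ₋₂, qₖ = aₖqₖ₋₁ + qₖ₋₂ (with p₋₁=1, p₋₂=0, q₋₁=0, q₋₂=1):
  k=0: a=3, p=3, q=1
  k=1: a=1, p=4, q=1
  k=2: a=2, p=11, q=3
  k=3: a=6, p=70, q=19

70/19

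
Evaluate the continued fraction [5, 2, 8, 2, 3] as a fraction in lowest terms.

Using pₖ = aₖpₖ₋₁ + pₖ₋₂ and qₖ = aₖqₖ₋₁ + qₖ₋₂:
  k=0: a=5, p=5, q=1
  k=1: a=2, p=11, q=2
  k=2: a=8, p=93, q=17
  k=3: a=2, p=197, q=36
  k=4: a=3, p=684, q=125

684/125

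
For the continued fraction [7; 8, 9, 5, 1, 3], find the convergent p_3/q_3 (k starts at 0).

Using pₖ = aₖpₖ₋₁ + pₖ₋₂, qₖ = aₖqₖ₋₁ + qₖ₋₂ (with p₋₁=1, p₋₂=0, q₋₁=0, q₋₂=1):
  k=0: a=7, p=7, q=1
  k=1: a=8, p=57, q=8
  k=2: a=9, p=520, q=73
  k=3: a=5, p=2657, q=373

2657/373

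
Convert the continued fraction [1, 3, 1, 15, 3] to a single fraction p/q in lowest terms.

Using pₖ = aₖpₖ₋₁ + pₖ₋₂ and qₖ = aₖqₖ₋₁ + qₖ₋₂:
  k=0: a=1, p=1, q=1
  k=1: a=3, p=4, q=3
  k=2: a=1, p=5, q=4
  k=3: a=15, p=79, q=63
  k=4: a=3, p=242, q=193

242/193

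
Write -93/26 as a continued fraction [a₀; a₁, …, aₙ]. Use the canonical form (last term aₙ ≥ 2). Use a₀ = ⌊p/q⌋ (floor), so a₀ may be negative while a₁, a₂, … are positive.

-93 = -4·26 + 11
26 = 2·11 + 4
11 = 2·4 + 3
4 = 1·3 + 1
3 = 3·1 + 0  (stop)
So -93/26 = [-4; 2, 2, 1, 3].

[-4; 2, 2, 1, 3]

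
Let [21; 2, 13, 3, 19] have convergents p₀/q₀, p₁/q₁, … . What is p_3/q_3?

Using pₖ = aₖpₖ₋₁ + pₖ₋₂, qₖ = aₖqₖ₋₁ + qₖ₋₂ (with p₋₁=1, p₋₂=0, q₋₁=0, q₋₂=1):
  k=0: a=21, p=21, q=1
  k=1: a=2, p=43, q=2
  k=2: a=13, p=580, q=27
  k=3: a=3, p=1783, q=83

1783/83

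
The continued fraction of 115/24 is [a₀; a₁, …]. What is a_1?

1

115 = 4·24 + 19   →  a_0 = 4
24 = 1·19 + 5   →  a_1 = 1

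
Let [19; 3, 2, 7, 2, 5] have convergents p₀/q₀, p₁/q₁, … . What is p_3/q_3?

Using pₖ = aₖpₖ₋₁ + pₖ₋₂, qₖ = aₖqₖ₋₁ + qₖ₋₂ (with p₋₁=1, p₋₂=0, q₋₁=0, q₋₂=1):
  k=0: a=19, p=19, q=1
  k=1: a=3, p=58, q=3
  k=2: a=2, p=135, q=7
  k=3: a=7, p=1003, q=52

1003/52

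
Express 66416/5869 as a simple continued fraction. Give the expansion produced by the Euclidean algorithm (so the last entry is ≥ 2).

[11; 3, 6, 4, 3, 7, 3]

66416 = 11·5869 + 1857
5869 = 3·1857 + 298
1857 = 6·298 + 69
298 = 4·69 + 22
69 = 3·22 + 3
22 = 7·3 + 1
3 = 3·1 + 0  (stop)
So 66416/5869 = [11; 3, 6, 4, 3, 7, 3].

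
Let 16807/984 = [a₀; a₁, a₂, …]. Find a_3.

16807 = 17·984 + 79   →  a_0 = 17
984 = 12·79 + 36   →  a_1 = 12
79 = 2·36 + 7   →  a_2 = 2
36 = 5·7 + 1   →  a_3 = 5

5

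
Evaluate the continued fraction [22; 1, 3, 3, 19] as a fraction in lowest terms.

Fold from the inside: start with 19/1.
  3 + 1/19 = 58/19
  3 + 19/58 = 193/58
  1 + 58/193 = 251/193
  22 + 193/251 = 5715/251

5715/251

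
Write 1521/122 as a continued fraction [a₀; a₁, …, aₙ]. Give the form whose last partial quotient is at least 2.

1521 = 12×122 + 57
122 = 2×57 + 8
57 = 7×8 + 1
8 = 8×1 + 0  (stop)
So 1521/122 = [12; 2, 7, 8].

[12; 2, 7, 8]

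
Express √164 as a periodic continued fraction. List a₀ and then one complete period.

a₀ = ⌊√164⌋ = 12.
With m₀=0, d₀=1 and mₖ₊₁ = dₖaₖ − mₖ, dₖ₊₁ = (n − mₖ₊₁²)/dₖ, aₖ₊₁ = ⌊(a₀+mₖ₊₁)/dₖ₊₁⌋:
  k=1: m=12, d=20, a=1
  k=2: m=8, d=5, a=4
  k=3: m=12, d=4, a=6
  k=4: m=12, d=5, a=4
  k=5: m=8, d=20, a=1
  k=6: m=12, d=1, a=24
d=1 and a=2a₀=24 at k=6, so the next step gives (m, d) = (12, 20) again — its k=1 value — and the period has length 6.

[12; 1, 4, 6, 4, 1, 24]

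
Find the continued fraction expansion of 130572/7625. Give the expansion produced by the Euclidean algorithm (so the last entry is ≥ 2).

[17; 8, 19, 3, 16]

130572 = 17×7625 + 947
7625 = 8×947 + 49
947 = 19×49 + 16
49 = 3×16 + 1
16 = 16×1 + 0  (stop)
So 130572/7625 = [17; 8, 19, 3, 16].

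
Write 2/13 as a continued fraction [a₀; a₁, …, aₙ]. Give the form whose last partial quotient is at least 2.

[0; 6, 2]

2 = 0*13 + 2
13 = 6*2 + 1
2 = 2*1 + 0  (stop)
So 2/13 = [0; 6, 2].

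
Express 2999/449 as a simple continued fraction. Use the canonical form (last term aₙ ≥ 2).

[6; 1, 2, 8, 2, 8]

2999 = 6·449 + 305
449 = 1·305 + 144
305 = 2·144 + 17
144 = 8·17 + 8
17 = 2·8 + 1
8 = 8·1 + 0  (stop)
So 2999/449 = [6; 1, 2, 8, 2, 8].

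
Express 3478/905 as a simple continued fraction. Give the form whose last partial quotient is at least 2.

3478 = 3*905 + 763
905 = 1*763 + 142
763 = 5*142 + 53
142 = 2*53 + 36
53 = 1*36 + 17
36 = 2*17 + 2
17 = 8*2 + 1
2 = 2*1 + 0  (stop)
So 3478/905 = [3; 1, 5, 2, 1, 2, 8, 2].

[3; 1, 5, 2, 1, 2, 8, 2]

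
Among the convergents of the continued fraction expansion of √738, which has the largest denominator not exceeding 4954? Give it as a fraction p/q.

√738 = [27; 6, 54, …] (period length 2).
Convergents:
  p_0/q_0 = 27/1
  p_1/q_1 = 163/6
  p_2/q_2 = 8829/325
  p_3/q_3 = 53137/1956
  p_4/q_4 = 2878227/105949
q_3 = 1956 ≤ 4954 < 105949 = q_4, so the answer is 53137/1956.

53137/1956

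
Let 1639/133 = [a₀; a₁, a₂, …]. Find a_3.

1

1639 = 12·133 + 43   →  a_0 = 12
133 = 3·43 + 4   →  a_1 = 3
43 = 10·4 + 3   →  a_2 = 10
4 = 1·3 + 1   →  a_3 = 1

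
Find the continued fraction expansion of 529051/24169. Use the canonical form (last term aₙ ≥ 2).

529051 = 21*24169 + 21502
24169 = 1*21502 + 2667
21502 = 8*2667 + 166
2667 = 16*166 + 11
166 = 15*11 + 1
11 = 11*1 + 0  (stop)
So 529051/24169 = [21; 1, 8, 16, 15, 11].

[21; 1, 8, 16, 15, 11]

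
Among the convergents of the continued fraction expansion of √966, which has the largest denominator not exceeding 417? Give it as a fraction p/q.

√966 = [31; 12, 2, 2, 2, 12, 62, …] (period length 6).
Convergents:
  p_0/q_0 = 31/1
  p_1/q_1 = 373/12
  p_2/q_2 = 777/25
  p_3/q_3 = 1927/62
  p_4/q_4 = 4631/149
  p_5/q_5 = 57499/1850
q_4 = 149 ≤ 417 < 1850 = q_5, so the answer is 4631/149.

4631/149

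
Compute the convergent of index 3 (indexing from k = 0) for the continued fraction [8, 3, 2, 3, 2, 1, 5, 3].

Using pₖ = aₖpₖ₋₁ + pₖ₋₂, qₖ = aₖqₖ₋₁ + qₖ₋₂ (with p₋₁=1, p₋₂=0, q₋₁=0, q₋₂=1):
  k=0: a=8, p=8, q=1
  k=1: a=3, p=25, q=3
  k=2: a=2, p=58, q=7
  k=3: a=3, p=199, q=24

199/24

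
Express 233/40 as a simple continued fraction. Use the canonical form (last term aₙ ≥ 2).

[5; 1, 4, 1, 2, 2]

233 = 5*40 + 33
40 = 1*33 + 7
33 = 4*7 + 5
7 = 1*5 + 2
5 = 2*2 + 1
2 = 2*1 + 0  (stop)
So 233/40 = [5; 1, 4, 1, 2, 2].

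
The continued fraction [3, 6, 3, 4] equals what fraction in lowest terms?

259/82

Fold from the inside: start with 4/1.
  3 + 1/4 = 13/4
  6 + 4/13 = 82/13
  3 + 13/82 = 259/82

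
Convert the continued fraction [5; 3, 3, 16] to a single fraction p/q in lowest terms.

Fold from the inside: start with 16/1.
  3 + 1/16 = 49/16
  3 + 16/49 = 163/49
  5 + 49/163 = 864/163

864/163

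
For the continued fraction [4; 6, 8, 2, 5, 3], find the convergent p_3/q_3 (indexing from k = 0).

433/104

Using pₖ = aₖpₖ₋₁ + pₖ₋₂, qₖ = aₖqₖ₋₁ + qₖ₋₂ (with p₋₁=1, p₋₂=0, q₋₁=0, q₋₂=1):
  k=0: a=4, p=4, q=1
  k=1: a=6, p=25, q=6
  k=2: a=8, p=204, q=49
  k=3: a=2, p=433, q=104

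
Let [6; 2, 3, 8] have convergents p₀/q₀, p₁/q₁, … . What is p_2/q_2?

Using pₖ = aₖpₖ₋₁ + pₖ₋₂, qₖ = aₖqₖ₋₁ + qₖ₋₂ (with p₋₁=1, p₋₂=0, q₋₁=0, q₋₂=1):
  k=0: a=6, p=6, q=1
  k=1: a=2, p=13, q=2
  k=2: a=3, p=45, q=7

45/7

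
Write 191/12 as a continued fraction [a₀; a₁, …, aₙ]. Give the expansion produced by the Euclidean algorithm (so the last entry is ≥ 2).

[15; 1, 11]

191 = 15·12 + 11
12 = 1·11 + 1
11 = 11·1 + 0  (stop)
So 191/12 = [15; 1, 11].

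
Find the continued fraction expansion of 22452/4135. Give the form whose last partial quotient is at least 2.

22452 = 5·4135 + 1777
4135 = 2·1777 + 581
1777 = 3·581 + 34
581 = 17·34 + 3
34 = 11·3 + 1
3 = 3·1 + 0  (stop)
So 22452/4135 = [5; 2, 3, 17, 11, 3].

[5; 2, 3, 17, 11, 3]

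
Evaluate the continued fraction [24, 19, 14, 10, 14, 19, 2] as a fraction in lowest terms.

35693454/1483985

Using pₖ = aₖpₖ₋₁ + pₖ₋₂ and qₖ = aₖqₖ₋₁ + qₖ₋₂:
  k=0: a=24, p=24, q=1
  k=1: a=19, p=457, q=19
  k=2: a=14, p=6422, q=267
  k=3: a=10, p=64677, q=2689
  k=4: a=14, p=911900, q=37913
  k=5: a=19, p=17390777, q=723036
  k=6: a=2, p=35693454, q=1483985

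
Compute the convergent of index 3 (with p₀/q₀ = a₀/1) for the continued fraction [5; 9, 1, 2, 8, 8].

148/29

Using pₖ = aₖpₖ₋₁ + pₖ₋₂, qₖ = aₖqₖ₋₁ + qₖ₋₂ (with p₋₁=1, p₋₂=0, q₋₁=0, q₋₂=1):
  k=0: a=5, p=5, q=1
  k=1: a=9, p=46, q=9
  k=2: a=1, p=51, q=10
  k=3: a=2, p=148, q=29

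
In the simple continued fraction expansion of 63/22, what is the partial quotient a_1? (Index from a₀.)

1

63 = 2·22 + 19   →  a_0 = 2
22 = 1·19 + 3   →  a_1 = 1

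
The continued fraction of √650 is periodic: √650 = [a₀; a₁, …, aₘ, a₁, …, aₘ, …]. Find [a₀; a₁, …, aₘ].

[25; 2, 50]

a₀ = ⌊√650⌋ = 25.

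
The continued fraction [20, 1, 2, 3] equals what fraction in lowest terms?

Fold from the inside: start with 3/1.
  2 + 1/3 = 7/3
  1 + 3/7 = 10/7
  20 + 7/10 = 207/10

207/10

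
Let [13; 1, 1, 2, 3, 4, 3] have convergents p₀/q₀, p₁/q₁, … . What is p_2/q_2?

27/2

Using pₖ = aₖpₖ₋₁ + pₖ₋₂, qₖ = aₖqₖ₋₁ + qₖ₋₂ (with p₋₁=1, p₋₂=0, q₋₁=0, q₋₂=1):
  k=0: a=13, p=13, q=1
  k=1: a=1, p=14, q=1
  k=2: a=1, p=27, q=2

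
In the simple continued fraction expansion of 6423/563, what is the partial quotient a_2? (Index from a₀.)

6423 = 11·563 + 230   →  a_0 = 11
563 = 2·230 + 103   →  a_1 = 2
230 = 2·103 + 24   →  a_2 = 2

2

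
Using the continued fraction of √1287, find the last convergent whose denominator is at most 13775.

164737/4592

√1287 = [35; 1, 6, 1, 70, …] (period length 4).
Convergents:
  p_0/q_0 = 35/1
  p_1/q_1 = 36/1
  p_2/q_2 = 251/7
  p_3/q_3 = 287/8
  p_4/q_4 = 20341/567
  p_5/q_5 = 20628/575
  p_6/q_6 = 144109/4017
  p_7/q_7 = 164737/4592
  p_8/q_8 = 11675699/325457
q_7 = 4592 ≤ 13775 < 325457 = q_8, so the answer is 164737/4592.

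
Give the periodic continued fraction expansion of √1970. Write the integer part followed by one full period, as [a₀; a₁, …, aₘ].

a₀ = ⌊√1970⌋ = 44.
With m₀=0, d₀=1 and mₖ₊₁ = dₖaₖ − mₖ, dₖ₊₁ = (n − mₖ₊₁²)/dₖ, aₖ₊₁ = ⌊(a₀+mₖ₊₁)/dₖ₊₁⌋:
  k=1: m=44, d=34, a=2
  k=2: m=24, d=41, a=1
  k=3: m=17, d=41, a=1
  k=4: m=24, d=34, a=2
  k=5: m=44, d=1, a=88
d=1 and a=2a₀=88 at k=5, so the next step gives (m, d) = (44, 34) again — its k=1 value — and the period has length 5.

[44; 2, 1, 1, 2, 88]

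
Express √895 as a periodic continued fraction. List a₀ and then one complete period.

[29; 1, 10, 1, 58]

a₀ = ⌊√895⌋ = 29.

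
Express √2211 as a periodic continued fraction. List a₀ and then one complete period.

[47; 47, 94]

a₀ = ⌊√2211⌋ = 47.
With m₀=0, d₀=1 and mₖ₊₁ = dₖaₖ − mₖ, dₖ₊₁ = (n − mₖ₊₁²)/dₖ, aₖ₊₁ = ⌊(a₀+mₖ₊₁)/dₖ₊₁⌋:
  k=1: m=47, d=2, a=47
  k=2: m=47, d=1, a=94
d=1 and a=2a₀=94 at k=2, so the next step gives (m, d) = (47, 2) again — its k=1 value — and the period has length 2.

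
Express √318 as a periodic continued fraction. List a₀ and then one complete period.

a₀ = ⌊√318⌋ = 17.
With m₀=0, d₀=1 and mₖ₊₁ = dₖaₖ − mₖ, dₖ₊₁ = (n − mₖ₊₁²)/dₖ, aₖ₊₁ = ⌊(a₀+mₖ₊₁)/dₖ₊₁⌋:
  k=1: m=17, d=29, a=1
  k=2: m=12, d=6, a=4
  k=3: m=12, d=29, a=1
  k=4: m=17, d=1, a=34
d=1 and a=2a₀=34 at k=4, so the next step gives (m, d) = (17, 29) again — its k=1 value — and the period has length 4.

[17; 1, 4, 1, 34]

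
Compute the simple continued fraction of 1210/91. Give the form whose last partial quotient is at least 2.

[13; 3, 2, 1, 2, 3]

1210 = 13×91 + 27
91 = 3×27 + 10
27 = 2×10 + 7
10 = 1×7 + 3
7 = 2×3 + 1
3 = 3×1 + 0  (stop)
So 1210/91 = [13; 3, 2, 1, 2, 3].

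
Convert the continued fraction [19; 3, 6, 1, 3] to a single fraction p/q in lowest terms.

1642/85

Using pₖ = aₖpₖ₋₁ + pₖ₋₂ and qₖ = aₖqₖ₋₁ + qₖ₋₂:
  k=0: a=19, p=19, q=1
  k=1: a=3, p=58, q=3
  k=2: a=6, p=367, q=19
  k=3: a=1, p=425, q=22
  k=4: a=3, p=1642, q=85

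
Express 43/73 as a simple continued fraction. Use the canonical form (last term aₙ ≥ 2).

43 = 0*73 + 43
73 = 1*43 + 30
43 = 1*30 + 13
30 = 2*13 + 4
13 = 3*4 + 1
4 = 4*1 + 0  (stop)
So 43/73 = [0; 1, 1, 2, 3, 4].

[0; 1, 1, 2, 3, 4]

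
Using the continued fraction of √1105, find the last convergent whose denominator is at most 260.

6881/207

√1105 = [33; 4, 7, 7, 4, 66, …] (period length 5).
Convergents:
  p_0/q_0 = 33/1
  p_1/q_1 = 133/4
  p_2/q_2 = 964/29
  p_3/q_3 = 6881/207
  p_4/q_4 = 28488/857
q_3 = 207 ≤ 260 < 857 = q_4, so the answer is 6881/207.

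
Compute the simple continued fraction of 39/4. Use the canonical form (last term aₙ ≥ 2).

[9; 1, 3]

39 = 9×4 + 3
4 = 1×3 + 1
3 = 3×1 + 0  (stop)
So 39/4 = [9; 1, 3].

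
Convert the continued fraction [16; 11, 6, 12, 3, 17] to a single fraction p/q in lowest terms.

700202/43519

Using pₖ = aₖpₖ₋₁ + pₖ₋₂ and qₖ = aₖqₖ₋₁ + qₖ₋₂:
  k=0: a=16, p=16, q=1
  k=1: a=11, p=177, q=11
  k=2: a=6, p=1078, q=67
  k=3: a=12, p=13113, q=815
  k=4: a=3, p=40417, q=2512
  k=5: a=17, p=700202, q=43519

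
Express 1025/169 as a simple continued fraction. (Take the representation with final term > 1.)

1025 = 6×169 + 11
169 = 15×11 + 4
11 = 2×4 + 3
4 = 1×3 + 1
3 = 3×1 + 0  (stop)
So 1025/169 = [6; 15, 2, 1, 3].

[6; 15, 2, 1, 3]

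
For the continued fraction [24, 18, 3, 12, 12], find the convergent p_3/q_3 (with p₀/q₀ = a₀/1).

Using pₖ = aₖpₖ₋₁ + pₖ₋₂, qₖ = aₖqₖ₋₁ + qₖ₋₂ (with p₋₁=1, p₋₂=0, q₋₁=0, q₋₂=1):
  k=0: a=24, p=24, q=1
  k=1: a=18, p=433, q=18
  k=2: a=3, p=1323, q=55
  k=3: a=12, p=16309, q=678

16309/678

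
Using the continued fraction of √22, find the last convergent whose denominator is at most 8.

√22 = [4; 1, 2, 4, 2, 1, 8, …] (period length 6).
Convergents:
  p_0/q_0 = 4/1
  p_1/q_1 = 5/1
  p_2/q_2 = 14/3
  p_3/q_3 = 61/13
q_2 = 3 ≤ 8 < 13 = q_3, so the answer is 14/3.

14/3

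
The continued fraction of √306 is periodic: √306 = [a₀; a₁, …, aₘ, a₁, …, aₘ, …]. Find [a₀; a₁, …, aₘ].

[17; 2, 34]

a₀ = ⌊√306⌋ = 17.
With m₀=0, d₀=1 and mₖ₊₁ = dₖaₖ − mₖ, dₖ₊₁ = (n − mₖ₊₁²)/dₖ, aₖ₊₁ = ⌊(a₀+mₖ₊₁)/dₖ₊₁⌋:
  k=1: m=17, d=17, a=2
  k=2: m=17, d=1, a=34
d=1 and a=2a₀=34 at k=2, so the next step gives (m, d) = (17, 17) again — its k=1 value — and the period has length 2.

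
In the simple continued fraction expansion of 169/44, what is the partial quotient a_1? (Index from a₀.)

1

169 = 3·44 + 37   →  a_0 = 3
44 = 1·37 + 7   →  a_1 = 1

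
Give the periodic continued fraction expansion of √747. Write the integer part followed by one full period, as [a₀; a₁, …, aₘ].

a₀ = ⌊√747⌋ = 27.
With m₀=0, d₀=1 and mₖ₊₁ = dₖaₖ − mₖ, dₖ₊₁ = (n − mₖ₊₁²)/dₖ, aₖ₊₁ = ⌊(a₀+mₖ₊₁)/dₖ₊₁⌋:
  k=1: m=27, d=18, a=3
  k=2: m=27, d=1, a=54
d=1 and a=2a₀=54 at k=2, so the next step gives (m, d) = (27, 18) again — its k=1 value — and the period has length 2.

[27; 3, 54]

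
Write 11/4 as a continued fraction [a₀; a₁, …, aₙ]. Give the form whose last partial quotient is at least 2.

[2; 1, 3]

11 = 2×4 + 3
4 = 1×3 + 1
3 = 3×1 + 0  (stop)
So 11/4 = [2; 1, 3].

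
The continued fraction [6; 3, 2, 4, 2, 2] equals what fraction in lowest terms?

1063/169

Using pₖ = aₖpₖ₋₁ + pₖ₋₂ and qₖ = aₖqₖ₋₁ + qₖ₋₂:
  k=0: a=6, p=6, q=1
  k=1: a=3, p=19, q=3
  k=2: a=2, p=44, q=7
  k=3: a=4, p=195, q=31
  k=4: a=2, p=434, q=69
  k=5: a=2, p=1063, q=169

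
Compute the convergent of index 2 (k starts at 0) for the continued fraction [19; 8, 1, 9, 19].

172/9

Using pₖ = aₖpₖ₋₁ + pₖ₋₂, qₖ = aₖqₖ₋₁ + qₖ₋₂ (with p₋₁=1, p₋₂=0, q₋₁=0, q₋₂=1):
  k=0: a=19, p=19, q=1
  k=1: a=8, p=153, q=8
  k=2: a=1, p=172, q=9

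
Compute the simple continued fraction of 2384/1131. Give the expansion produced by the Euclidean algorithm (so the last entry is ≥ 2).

2384 = 2*1131 + 122
1131 = 9*122 + 33
122 = 3*33 + 23
33 = 1*23 + 10
23 = 2*10 + 3
10 = 3*3 + 1
3 = 3*1 + 0  (stop)
So 2384/1131 = [2; 9, 3, 1, 2, 3, 3].

[2; 9, 3, 1, 2, 3, 3]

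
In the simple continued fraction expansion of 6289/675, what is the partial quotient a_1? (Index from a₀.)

6289 = 9·675 + 214   →  a_0 = 9
675 = 3·214 + 33   →  a_1 = 3

3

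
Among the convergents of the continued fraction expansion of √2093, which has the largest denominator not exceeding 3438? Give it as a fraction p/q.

66977/1464

√2093 = [45; 1, 2, 1, 90, …] (period length 4).
Convergents:
  p_0/q_0 = 45/1
  p_1/q_1 = 46/1
  p_2/q_2 = 137/3
  p_3/q_3 = 183/4
  p_4/q_4 = 16607/363
  p_5/q_5 = 16790/367
  p_6/q_6 = 50187/1097
  p_7/q_7 = 66977/1464
  p_8/q_8 = 6078117/132857
q_7 = 1464 ≤ 3438 < 132857 = q_8, so the answer is 66977/1464.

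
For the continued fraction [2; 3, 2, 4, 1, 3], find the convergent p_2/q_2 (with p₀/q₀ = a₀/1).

16/7

Using pₖ = aₖpₖ₋₁ + pₖ₋₂, qₖ = aₖqₖ₋₁ + qₖ₋₂ (with p₋₁=1, p₋₂=0, q₋₁=0, q₋₂=1):
  k=0: a=2, p=2, q=1
  k=1: a=3, p=7, q=3
  k=2: a=2, p=16, q=7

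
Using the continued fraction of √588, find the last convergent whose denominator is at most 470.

√588 = [24; 4, 48, …] (period length 2).
Convergents:
  p_0/q_0 = 24/1
  p_1/q_1 = 97/4
  p_2/q_2 = 4680/193
  p_3/q_3 = 18817/776
q_2 = 193 ≤ 470 < 776 = q_3, so the answer is 4680/193.

4680/193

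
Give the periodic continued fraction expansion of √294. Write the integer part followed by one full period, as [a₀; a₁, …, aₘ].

a₀ = ⌊√294⌋ = 17.
With m₀=0, d₀=1 and mₖ₊₁ = dₖaₖ − mₖ, dₖ₊₁ = (n − mₖ₊₁²)/dₖ, aₖ₊₁ = ⌊(a₀+mₖ₊₁)/dₖ₊₁⌋:
  k=1: m=17, d=5, a=6
  k=2: m=13, d=25, a=1
  k=3: m=12, d=6, a=4
  k=4: m=12, d=25, a=1
  k=5: m=13, d=5, a=6
  k=6: m=17, d=1, a=34
d=1 and a=2a₀=34 at k=6, so the next step gives (m, d) = (17, 5) again — its k=1 value — and the period has length 6.

[17; 6, 1, 4, 1, 6, 34]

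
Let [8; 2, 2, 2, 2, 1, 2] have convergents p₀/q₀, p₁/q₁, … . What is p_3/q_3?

101/12

Using pₖ = aₖpₖ₋₁ + pₖ₋₂, qₖ = aₖqₖ₋₁ + qₖ₋₂ (with p₋₁=1, p₋₂=0, q₋₁=0, q₋₂=1):
  k=0: a=8, p=8, q=1
  k=1: a=2, p=17, q=2
  k=2: a=2, p=42, q=5
  k=3: a=2, p=101, q=12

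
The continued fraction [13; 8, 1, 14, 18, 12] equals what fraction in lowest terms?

Using pₖ = aₖpₖ₋₁ + pₖ₋₂ and qₖ = aₖqₖ₋₁ + qₖ₋₂:
  k=0: a=13, p=13, q=1
  k=1: a=8, p=105, q=8
  k=2: a=1, p=118, q=9
  k=3: a=14, p=1757, q=134
  k=4: a=18, p=31744, q=2421
  k=5: a=12, p=382685, q=29186

382685/29186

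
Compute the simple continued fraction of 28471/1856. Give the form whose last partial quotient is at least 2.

28471 = 15·1856 + 631
1856 = 2·631 + 594
631 = 1·594 + 37
594 = 16·37 + 2
37 = 18·2 + 1
2 = 2·1 + 0  (stop)
So 28471/1856 = [15; 2, 1, 16, 18, 2].

[15; 2, 1, 16, 18, 2]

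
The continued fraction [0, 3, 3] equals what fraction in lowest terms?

Using pₖ = aₖpₖ₋₁ + pₖ₋₂ and qₖ = aₖqₖ₋₁ + qₖ₋₂:
  k=0: a=0, p=0, q=1
  k=1: a=3, p=1, q=3
  k=2: a=3, p=3, q=10

3/10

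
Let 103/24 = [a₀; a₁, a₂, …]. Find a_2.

2

103 = 4·24 + 7   →  a_0 = 4
24 = 3·7 + 3   →  a_1 = 3
7 = 2·3 + 1   →  a_2 = 2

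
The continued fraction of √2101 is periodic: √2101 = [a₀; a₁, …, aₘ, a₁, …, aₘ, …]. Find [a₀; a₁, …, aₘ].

a₀ = ⌊√2101⌋ = 45.
With m₀=0, d₀=1 and mₖ₊₁ = dₖaₖ − mₖ, dₖ₊₁ = (n − mₖ₊₁²)/dₖ, aₖ₊₁ = ⌊(a₀+mₖ₊₁)/dₖ₊₁⌋:
  k=1: m=45, d=76, a=1
  k=2: m=31, d=15, a=5
  k=3: m=44, d=11, a=8
  k=4: m=44, d=15, a=5
  k=5: m=31, d=76, a=1
  k=6: m=45, d=1, a=90
d=1 and a=2a₀=90 at k=6, so the next step gives (m, d) = (45, 76) again — its k=1 value — and the period has length 6.

[45; 1, 5, 8, 5, 1, 90]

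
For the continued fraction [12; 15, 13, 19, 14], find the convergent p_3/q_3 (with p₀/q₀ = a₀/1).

Using pₖ = aₖpₖ₋₁ + pₖ₋₂, qₖ = aₖqₖ₋₁ + qₖ₋₂ (with p₋₁=1, p₋₂=0, q₋₁=0, q₋₂=1):
  k=0: a=12, p=12, q=1
  k=1: a=15, p=181, q=15
  k=2: a=13, p=2365, q=196
  k=3: a=19, p=45116, q=3739

45116/3739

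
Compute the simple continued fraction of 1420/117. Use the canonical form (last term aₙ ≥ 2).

1420 = 12*117 + 16
117 = 7*16 + 5
16 = 3*5 + 1
5 = 5*1 + 0  (stop)
So 1420/117 = [12; 7, 3, 5].

[12; 7, 3, 5]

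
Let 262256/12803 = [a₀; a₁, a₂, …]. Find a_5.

262256 = 20·12803 + 6196   →  a_0 = 20
12803 = 2·6196 + 411   →  a_1 = 2
6196 = 15·411 + 31   →  a_2 = 15
411 = 13·31 + 8   →  a_3 = 13
31 = 3·8 + 7   →  a_4 = 3
8 = 1·7 + 1   →  a_5 = 1

1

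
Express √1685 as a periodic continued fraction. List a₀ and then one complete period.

[41; 20, 1, 1, 20, 82]

a₀ = ⌊√1685⌋ = 41.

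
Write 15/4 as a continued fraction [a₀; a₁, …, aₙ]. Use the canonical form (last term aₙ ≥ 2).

15 = 3·4 + 3
4 = 1·3 + 1
3 = 3·1 + 0  (stop)
So 15/4 = [3; 1, 3].

[3; 1, 3]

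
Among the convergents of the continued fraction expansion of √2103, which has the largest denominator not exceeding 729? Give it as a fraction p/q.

√2103 = [45; 1, 6, 15, 6, 1, 90, …] (period length 6).
Convergents:
  p_0/q_0 = 45/1
  p_1/q_1 = 46/1
  p_2/q_2 = 321/7
  p_3/q_3 = 4861/106
  p_4/q_4 = 29487/643
  p_5/q_5 = 34348/749
q_4 = 643 ≤ 729 < 749 = q_5, so the answer is 29487/643.

29487/643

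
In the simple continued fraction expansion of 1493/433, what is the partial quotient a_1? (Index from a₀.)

1493 = 3·433 + 194   →  a_0 = 3
433 = 2·194 + 45   →  a_1 = 2

2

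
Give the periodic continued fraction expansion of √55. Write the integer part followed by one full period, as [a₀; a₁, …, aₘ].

[7; 2, 2, 2, 14]

a₀ = ⌊√55⌋ = 7.
With m₀=0, d₀=1 and mₖ₊₁ = dₖaₖ − mₖ, dₖ₊₁ = (n − mₖ₊₁²)/dₖ, aₖ₊₁ = ⌊(a₀+mₖ₊₁)/dₖ₊₁⌋:
  k=1: m=7, d=6, a=2
  k=2: m=5, d=5, a=2
  k=3: m=5, d=6, a=2
  k=4: m=7, d=1, a=14
d=1 and a=2a₀=14 at k=4, so the next step gives (m, d) = (7, 6) again — its k=1 value — and the period has length 4.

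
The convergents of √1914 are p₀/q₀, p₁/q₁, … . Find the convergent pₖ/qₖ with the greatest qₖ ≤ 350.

√1914 = [43; 1, 2, 1, 86, …] (period length 4).
Convergents:
  p_0/q_0 = 43/1
  p_1/q_1 = 44/1
  p_2/q_2 = 131/3
  p_3/q_3 = 175/4
  p_4/q_4 = 15181/347
  p_5/q_5 = 15356/351
q_4 = 347 ≤ 350 < 351 = q_5, so the answer is 15181/347.

15181/347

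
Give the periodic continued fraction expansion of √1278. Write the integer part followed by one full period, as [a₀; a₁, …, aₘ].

a₀ = ⌊√1278⌋ = 35.
With m₀=0, d₀=1 and mₖ₊₁ = dₖaₖ − mₖ, dₖ₊₁ = (n − mₖ₊₁²)/dₖ, aₖ₊₁ = ⌊(a₀+mₖ₊₁)/dₖ₊₁⌋:
  k=1: m=35, d=53, a=1
  k=2: m=18, d=18, a=2
  k=3: m=18, d=53, a=1
  k=4: m=35, d=1, a=70
d=1 and a=2a₀=70 at k=4, so the next step gives (m, d) = (35, 53) again — its k=1 value — and the period has length 4.

[35; 1, 2, 1, 70]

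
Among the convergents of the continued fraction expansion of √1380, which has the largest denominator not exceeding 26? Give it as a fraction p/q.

√1380 = [37; 6, 1, 2, 1, 6, 74, …] (period length 6).
Convergents:
  p_0/q_0 = 37/1
  p_1/q_1 = 223/6
  p_2/q_2 = 260/7
  p_3/q_3 = 743/20
  p_4/q_4 = 1003/27
q_3 = 20 ≤ 26 < 27 = q_4, so the answer is 743/20.

743/20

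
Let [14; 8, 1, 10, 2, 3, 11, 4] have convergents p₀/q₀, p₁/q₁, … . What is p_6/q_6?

113575/8048

Using pₖ = aₖpₖ₋₁ + pₖ₋₂, qₖ = aₖqₖ₋₁ + qₖ₋₂ (with p₋₁=1, p₋₂=0, q₋₁=0, q₋₂=1):
  k=0: a=14, p=14, q=1
  k=1: a=8, p=113, q=8
  k=2: a=1, p=127, q=9
  k=3: a=10, p=1383, q=98
  k=4: a=2, p=2893, q=205
  k=5: a=3, p=10062, q=713
  k=6: a=11, p=113575, q=8048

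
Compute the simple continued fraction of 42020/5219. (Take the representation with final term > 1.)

42020 = 8×5219 + 268
5219 = 19×268 + 127
268 = 2×127 + 14
127 = 9×14 + 1
14 = 14×1 + 0  (stop)
So 42020/5219 = [8; 19, 2, 9, 14].

[8; 19, 2, 9, 14]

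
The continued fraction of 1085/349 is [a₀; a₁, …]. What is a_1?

1085 = 3·349 + 38   →  a_0 = 3
349 = 9·38 + 7   →  a_1 = 9

9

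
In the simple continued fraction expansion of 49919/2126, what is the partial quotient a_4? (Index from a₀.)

49919 = 23·2126 + 1021   →  a_0 = 23
2126 = 2·1021 + 84   →  a_1 = 2
1021 = 12·84 + 13   →  a_2 = 12
84 = 6·13 + 6   →  a_3 = 6
13 = 2·6 + 1   →  a_4 = 2

2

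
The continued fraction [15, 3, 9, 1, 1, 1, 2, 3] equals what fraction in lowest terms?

12365/807

Using pₖ = aₖpₖ₋₁ + pₖ₋₂ and qₖ = aₖqₖ₋₁ + qₖ₋₂:
  k=0: a=15, p=15, q=1
  k=1: a=3, p=46, q=3
  k=2: a=9, p=429, q=28
  k=3: a=1, p=475, q=31
  k=4: a=1, p=904, q=59
  k=5: a=1, p=1379, q=90
  k=6: a=2, p=3662, q=239
  k=7: a=3, p=12365, q=807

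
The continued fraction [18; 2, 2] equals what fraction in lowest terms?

92/5

Using pₖ = aₖpₖ₋₁ + pₖ₋₂ and qₖ = aₖqₖ₋₁ + qₖ₋₂:
  k=0: a=18, p=18, q=1
  k=1: a=2, p=37, q=2
  k=2: a=2, p=92, q=5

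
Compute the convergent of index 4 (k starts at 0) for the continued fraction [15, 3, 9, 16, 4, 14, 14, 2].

Using pₖ = aₖpₖ₋₁ + pₖ₋₂, qₖ = aₖqₖ₋₁ + qₖ₋₂ (with p₋₁=1, p₋₂=0, q₋₁=0, q₋₂=1):
  k=0: a=15, p=15, q=1
  k=1: a=3, p=46, q=3
  k=2: a=9, p=429, q=28
  k=3: a=16, p=6910, q=451
  k=4: a=4, p=28069, q=1832

28069/1832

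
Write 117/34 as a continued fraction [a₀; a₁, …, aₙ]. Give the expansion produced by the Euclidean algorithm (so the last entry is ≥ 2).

117 = 3*34 + 15
34 = 2*15 + 4
15 = 3*4 + 3
4 = 1*3 + 1
3 = 3*1 + 0  (stop)
So 117/34 = [3; 2, 3, 1, 3].

[3; 2, 3, 1, 3]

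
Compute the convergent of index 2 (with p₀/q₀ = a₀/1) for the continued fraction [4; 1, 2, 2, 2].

14/3

Using pₖ = aₖpₖ₋₁ + pₖ₋₂, qₖ = aₖqₖ₋₁ + qₖ₋₂ (with p₋₁=1, p₋₂=0, q₋₁=0, q₋₂=1):
  k=0: a=4, p=4, q=1
  k=1: a=1, p=5, q=1
  k=2: a=2, p=14, q=3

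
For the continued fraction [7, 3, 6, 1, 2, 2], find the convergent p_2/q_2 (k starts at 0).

139/19

Using pₖ = aₖpₖ₋₁ + pₖ₋₂, qₖ = aₖqₖ₋₁ + qₖ₋₂ (with p₋₁=1, p₋₂=0, q₋₁=0, q₋₂=1):
  k=0: a=7, p=7, q=1
  k=1: a=3, p=22, q=3
  k=2: a=6, p=139, q=19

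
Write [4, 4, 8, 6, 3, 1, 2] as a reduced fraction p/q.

Using pₖ = aₖpₖ₋₁ + pₖ₋₂ and qₖ = aₖqₖ₋₁ + qₖ₋₂:
  k=0: a=4, p=4, q=1
  k=1: a=4, p=17, q=4
  k=2: a=8, p=140, q=33
  k=3: a=6, p=857, q=202
  k=4: a=3, p=2711, q=639
  k=5: a=1, p=3568, q=841
  k=6: a=2, p=9847, q=2321

9847/2321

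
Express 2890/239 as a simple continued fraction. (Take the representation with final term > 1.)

2890 = 12×239 + 22
239 = 10×22 + 19
22 = 1×19 + 3
19 = 6×3 + 1
3 = 3×1 + 0  (stop)
So 2890/239 = [12; 10, 1, 6, 3].

[12; 10, 1, 6, 3]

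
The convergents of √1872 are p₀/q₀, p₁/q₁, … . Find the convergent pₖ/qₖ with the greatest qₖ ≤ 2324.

√1872 = [43; 3, 1, 3, 86, …] (period length 4).
Convergents:
  p_0/q_0 = 43/1
  p_1/q_1 = 130/3
  p_2/q_2 = 173/4
  p_3/q_3 = 649/15
  p_4/q_4 = 55987/1294
  p_5/q_5 = 168610/3897
q_4 = 1294 ≤ 2324 < 3897 = q_5, so the answer is 55987/1294.

55987/1294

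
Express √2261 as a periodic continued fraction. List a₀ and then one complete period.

a₀ = ⌊√2261⌋ = 47.
With m₀=0, d₀=1 and mₖ₊₁ = dₖaₖ − mₖ, dₖ₊₁ = (n − mₖ₊₁²)/dₖ, aₖ₊₁ = ⌊(a₀+mₖ₊₁)/dₖ₊₁⌋:
  k=1: m=47, d=52, a=1
  k=2: m=5, d=43, a=1
  k=3: m=38, d=19, a=4
  k=4: m=38, d=43, a=1
  k=5: m=5, d=52, a=1
  k=6: m=47, d=1, a=94
d=1 and a=2a₀=94 at k=6, so the next step gives (m, d) = (47, 52) again — its k=1 value — and the period has length 6.

[47; 1, 1, 4, 1, 1, 94]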